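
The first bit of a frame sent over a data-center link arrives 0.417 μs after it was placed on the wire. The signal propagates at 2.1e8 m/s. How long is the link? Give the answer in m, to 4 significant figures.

d = s × t_prop = 210000000 × 4.17e-07 = 87.57 m.

87.57 m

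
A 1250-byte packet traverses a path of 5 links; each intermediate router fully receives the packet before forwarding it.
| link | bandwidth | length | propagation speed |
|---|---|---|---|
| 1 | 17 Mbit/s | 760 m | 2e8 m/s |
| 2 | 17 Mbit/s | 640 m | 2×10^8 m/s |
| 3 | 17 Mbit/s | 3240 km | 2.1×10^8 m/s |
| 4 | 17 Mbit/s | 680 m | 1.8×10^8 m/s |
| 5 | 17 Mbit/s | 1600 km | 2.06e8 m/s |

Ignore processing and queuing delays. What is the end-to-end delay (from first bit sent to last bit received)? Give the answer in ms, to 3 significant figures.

26.1 ms

L = 1250 × 8 = 10000 bits.
Transmission delay per hop = L/R = 10000/17000000 = 0.588235 ms; 5 hops → 2.94118 ms.
Propagation delays (d/s per hop): 0.0038, 0.0032, 15.4286, 0.00377778, 7.76699 ms; sum = 23.2063 ms.
End-to-end = 26.1 ms.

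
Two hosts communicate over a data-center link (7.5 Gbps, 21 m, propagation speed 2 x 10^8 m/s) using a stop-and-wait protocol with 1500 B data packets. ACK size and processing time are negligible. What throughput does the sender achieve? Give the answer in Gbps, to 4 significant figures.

t_tx = L/R = 12000/7500000000 = 1.6e-06 s.
t_prop = 21/200000000 = 1.05e-07 s; RTT = 2.1e-07 s.
Cycle = t_tx + RTT = 1.81e-06 s.
Throughput = L / cycle = 12000 / 1.81e-06 = 6.630 Gbps.

6.630 Gbps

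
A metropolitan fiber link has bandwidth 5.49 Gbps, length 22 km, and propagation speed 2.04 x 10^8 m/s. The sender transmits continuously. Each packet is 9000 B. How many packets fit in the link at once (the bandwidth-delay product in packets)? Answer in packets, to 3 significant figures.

8.22 packets

Propagation delay = 22000 / 204000000 = 0.000107843 s.
BDP = R × t_prop = 5490000000 × 0.000107843 = 592059 bits.
In packets of 72000 bits: 8.22 packets.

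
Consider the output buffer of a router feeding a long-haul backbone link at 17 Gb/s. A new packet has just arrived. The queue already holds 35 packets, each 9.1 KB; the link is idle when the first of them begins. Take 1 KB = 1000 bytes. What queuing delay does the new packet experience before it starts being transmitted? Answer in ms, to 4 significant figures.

Each queued packet: L/R = 72800/17000000000 = 0.00428235 ms.
35 queued → 0.149882 ms.
Queuing delay = 0.1499 ms.

0.1499 ms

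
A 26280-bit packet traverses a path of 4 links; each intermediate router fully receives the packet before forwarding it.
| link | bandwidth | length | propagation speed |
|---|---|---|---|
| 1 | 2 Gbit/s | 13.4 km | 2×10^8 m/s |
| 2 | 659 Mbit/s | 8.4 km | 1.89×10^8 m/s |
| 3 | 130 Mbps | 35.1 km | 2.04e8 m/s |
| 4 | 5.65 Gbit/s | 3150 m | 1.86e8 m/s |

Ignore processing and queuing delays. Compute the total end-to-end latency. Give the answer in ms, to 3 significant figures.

0.560 ms

Transmission delays (L/R per hop): 0.01314, 0.0398786, 0.202154, 0.00465133 ms; sum = 0.259824 ms.
Propagation delays (d/s per hop): 0.067, 0.0444444, 0.172059, 0.0169355 ms; sum = 0.300439 ms.
End-to-end = 0.560 ms.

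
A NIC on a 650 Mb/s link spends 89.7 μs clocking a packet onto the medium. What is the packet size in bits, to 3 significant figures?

L = R × t_tx = 650000000 b/s × 8.97e-05 s = 58305 bits.

58300 bits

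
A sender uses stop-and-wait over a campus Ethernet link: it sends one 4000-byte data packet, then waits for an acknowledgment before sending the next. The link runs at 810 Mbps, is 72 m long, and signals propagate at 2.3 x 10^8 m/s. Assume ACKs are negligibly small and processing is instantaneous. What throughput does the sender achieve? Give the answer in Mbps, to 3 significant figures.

797 Mbps

t_tx = L/R = 32000/810000000 = 3.95062e-05 s.
t_prop = 72/2.3e+08 = 3.13043e-07 s; RTT = 6.26087e-07 s.
Cycle = t_tx + RTT = 4.01323e-05 s.
Throughput = L / cycle = 32000 / 4.01323e-05 = 797 Mbps.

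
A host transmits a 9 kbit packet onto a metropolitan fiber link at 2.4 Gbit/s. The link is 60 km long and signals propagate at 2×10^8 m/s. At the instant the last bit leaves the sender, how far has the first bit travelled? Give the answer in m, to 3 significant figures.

t_tx = L/R = 9000/2400000000 = 3.75e-06 s.
Distance = s × t_tx = 200000000 × 3.75e-06 = 750 m.

750 m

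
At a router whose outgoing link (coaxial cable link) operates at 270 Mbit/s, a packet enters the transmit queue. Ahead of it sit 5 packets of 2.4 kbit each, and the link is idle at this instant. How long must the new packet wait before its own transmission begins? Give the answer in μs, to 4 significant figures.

Each queued packet: L/R = 2400/270000000 = 8.88889 μs.
5 queued → 44.4444 μs.
Queuing delay = 44.44 μs.

44.44 μs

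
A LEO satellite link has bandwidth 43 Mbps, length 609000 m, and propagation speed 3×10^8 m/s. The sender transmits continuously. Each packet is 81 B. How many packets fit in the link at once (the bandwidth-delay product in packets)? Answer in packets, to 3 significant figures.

Propagation delay = 609000 / 300000000 = 0.00203 s.
BDP = R × t_prop = 43000000 × 0.00203 = 87290 bits.
In packets of 648 bits: 135 packets.

135 packets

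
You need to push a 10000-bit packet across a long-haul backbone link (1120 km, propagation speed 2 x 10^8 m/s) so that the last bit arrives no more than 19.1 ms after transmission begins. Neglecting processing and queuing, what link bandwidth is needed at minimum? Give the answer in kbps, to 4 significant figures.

740.7 kbps

Propagation delay = 1120000 / 200000000 = 5.6 ms.
Transmission budget = 19.1 − 5.6 = 13.5 ms.
R ≥ L / t_tx = 10000 bits / 0.0135 s = 740.7 kbps.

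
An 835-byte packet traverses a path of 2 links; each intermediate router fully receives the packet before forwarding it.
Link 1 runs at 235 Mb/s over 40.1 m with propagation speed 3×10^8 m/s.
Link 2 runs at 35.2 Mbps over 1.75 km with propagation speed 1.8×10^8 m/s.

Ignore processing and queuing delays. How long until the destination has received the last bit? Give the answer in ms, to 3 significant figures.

0.228 ms

L = 835 × 8 = 6680 bits.
Transmission delays (L/R per hop): 0.0284255, 0.189773 ms; sum = 0.218198 ms.
Propagation delays (d/s per hop): 0.000133667, 0.00972222 ms; sum = 0.00985589 ms.
End-to-end = 0.228 ms.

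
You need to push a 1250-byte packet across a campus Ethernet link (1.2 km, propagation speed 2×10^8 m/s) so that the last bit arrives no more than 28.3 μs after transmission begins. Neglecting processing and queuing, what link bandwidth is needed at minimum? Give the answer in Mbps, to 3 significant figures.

L = 10000 bits.
Propagation delay = 1200 / 200000000 = 6 μs.
Transmission budget = 28.3 − 6 = 22.3 μs.
R ≥ L / t_tx = 10000 bits / 2.23e-05 s = 448 Mbps.

448 Mbps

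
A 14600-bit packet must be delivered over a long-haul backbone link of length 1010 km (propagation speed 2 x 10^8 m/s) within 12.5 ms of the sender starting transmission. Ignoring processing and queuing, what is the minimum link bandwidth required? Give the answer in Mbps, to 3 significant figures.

Propagation delay = 1010000 / 200000000 = 5.05 ms.
Transmission budget = 12.5 − 5.05 = 7.45 ms.
R ≥ L / t_tx = 14600 bits / 0.00745 s = 1.96 Mbps.

1.96 Mbps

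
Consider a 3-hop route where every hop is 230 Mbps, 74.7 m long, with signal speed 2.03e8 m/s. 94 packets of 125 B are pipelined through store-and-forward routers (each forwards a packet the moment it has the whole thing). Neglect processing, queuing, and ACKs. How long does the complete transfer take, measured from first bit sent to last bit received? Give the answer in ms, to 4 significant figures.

0.4185 ms

Per-hop transmission t_tx = L/R = 1000/230000000 = 0.00434783 ms.
Per-hop propagation t_prop = 74.7/2.03e+08 = 0.00036798 ms.
Pipeline fill: first packet needs 3·t_tx to clear all hops; remaining 93 packets each add one t_tx.
Total = (3+94-1)·t_tx + 3·t_prop = 96·0.00434783 + 3·0.00036798 = 0.4185 ms.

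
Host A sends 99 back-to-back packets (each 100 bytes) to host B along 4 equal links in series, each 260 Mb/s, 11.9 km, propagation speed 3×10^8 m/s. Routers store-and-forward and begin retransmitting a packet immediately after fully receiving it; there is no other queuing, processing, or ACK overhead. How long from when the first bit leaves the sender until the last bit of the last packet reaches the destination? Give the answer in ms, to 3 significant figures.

Per-hop transmission t_tx = L/R = 800/260000000 = 0.00307692 ms.
Per-hop propagation t_prop = 11900/300000000 = 0.0396667 ms.
Pipeline fill: first packet needs 4·t_tx to clear all hops; remaining 98 packets each add one t_tx.
Total = (4+99-1)·t_tx + 4·t_prop = 102·0.00307692 + 4·0.0396667 = 0.473 ms.

0.473 ms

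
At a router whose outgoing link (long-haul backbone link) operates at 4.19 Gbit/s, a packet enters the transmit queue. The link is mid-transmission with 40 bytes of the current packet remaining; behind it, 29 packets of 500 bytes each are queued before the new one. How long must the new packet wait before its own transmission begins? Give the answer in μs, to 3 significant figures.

27.8 μs

Each queued packet: L/R = 4000/4.19e+09 = 0.954654 μs.
29 queued → 27.685 μs.
Plus remaining 320 bits of current packet: 0.0763723 μs.
Queuing delay = 27.8 μs.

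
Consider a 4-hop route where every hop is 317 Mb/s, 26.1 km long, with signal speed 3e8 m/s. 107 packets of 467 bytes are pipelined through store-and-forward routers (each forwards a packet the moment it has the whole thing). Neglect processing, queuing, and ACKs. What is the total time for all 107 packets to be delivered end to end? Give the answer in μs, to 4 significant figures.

Per-hop transmission t_tx = L/R = 3736/317000000 = 11.7855 μs.
Per-hop propagation t_prop = 26100/300000000 = 87 μs.
Pipeline fill: first packet needs 4·t_tx to clear all hops; remaining 106 packets each add one t_tx.
Total = (4+107-1)·t_tx + 4·t_prop = 110·11.7855 + 4·87 = 1644 μs.

1644 μs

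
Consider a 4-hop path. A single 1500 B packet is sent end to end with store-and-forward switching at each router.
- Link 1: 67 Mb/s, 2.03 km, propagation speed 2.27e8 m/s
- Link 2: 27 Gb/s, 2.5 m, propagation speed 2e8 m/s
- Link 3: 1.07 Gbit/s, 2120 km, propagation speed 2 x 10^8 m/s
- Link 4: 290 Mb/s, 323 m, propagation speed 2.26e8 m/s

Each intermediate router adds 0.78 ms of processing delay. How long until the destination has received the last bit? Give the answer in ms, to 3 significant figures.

13.2 ms

L = 1500 × 8 = 12000 bits.
Transmission delays (L/R per hop): 0.179104, 0.000444444, 0.011215, 0.0413793 ms; sum = 0.232143 ms.
Propagation delays (d/s per hop): 0.00894273, 1.25e-05, 10.6, 0.0014292 ms; sum = 10.6104 ms.
Processing at 3 router(s): 3 × 0.78 ms = 2.34 ms.
End-to-end = 13.2 ms.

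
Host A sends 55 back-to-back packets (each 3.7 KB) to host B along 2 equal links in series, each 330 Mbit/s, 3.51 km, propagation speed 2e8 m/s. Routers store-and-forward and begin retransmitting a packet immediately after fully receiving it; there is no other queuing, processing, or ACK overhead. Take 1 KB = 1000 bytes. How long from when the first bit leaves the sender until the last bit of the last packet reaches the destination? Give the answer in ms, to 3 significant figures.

Per-hop transmission t_tx = L/R = 29600/330000000 = 0.089697 ms.
Per-hop propagation t_prop = 3510/200000000 = 0.01755 ms.
Pipeline fill: first packet needs 2·t_tx to clear all hops; remaining 54 packets each add one t_tx.
Total = (2+55-1)·t_tx + 2·t_prop = 56·0.089697 + 2·0.01755 = 5.06 ms.

5.06 ms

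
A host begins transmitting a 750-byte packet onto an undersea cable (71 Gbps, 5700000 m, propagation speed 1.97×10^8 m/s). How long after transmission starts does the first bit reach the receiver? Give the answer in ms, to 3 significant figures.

First bit experiences only propagation delay: d/s = 5700000/197000000 = 28.9 ms.

28.9 ms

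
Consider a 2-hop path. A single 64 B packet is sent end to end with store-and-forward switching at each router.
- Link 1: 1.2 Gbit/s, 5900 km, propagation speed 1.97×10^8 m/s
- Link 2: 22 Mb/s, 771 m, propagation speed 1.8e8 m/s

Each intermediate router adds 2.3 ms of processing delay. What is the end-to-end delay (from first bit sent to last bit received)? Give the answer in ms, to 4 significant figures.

L = 64 × 8 = 512 bits.
Transmission delays (L/R per hop): 0.000426667, 0.0232727 ms; sum = 0.0236994 ms.
Propagation delays (d/s per hop): 29.9492, 0.00428333 ms; sum = 29.9535 ms.
Processing at 1 router(s): 1 × 2.3 ms = 2.3 ms.
End-to-end = 32.28 ms.

32.28 ms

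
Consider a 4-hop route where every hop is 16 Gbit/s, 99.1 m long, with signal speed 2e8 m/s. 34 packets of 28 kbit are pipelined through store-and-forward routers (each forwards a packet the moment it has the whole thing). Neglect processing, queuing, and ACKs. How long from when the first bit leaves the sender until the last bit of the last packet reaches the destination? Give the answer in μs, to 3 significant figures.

66.7 μs

Per-hop transmission t_tx = L/R = 28000/16000000000 = 1.75 μs.
Per-hop propagation t_prop = 99.1/200000000 = 0.4955 μs.
Pipeline fill: first packet needs 4·t_tx to clear all hops; remaining 33 packets each add one t_tx.
Total = (4+34-1)·t_tx + 4·t_prop = 37·1.75 + 4·0.4955 = 66.7 μs.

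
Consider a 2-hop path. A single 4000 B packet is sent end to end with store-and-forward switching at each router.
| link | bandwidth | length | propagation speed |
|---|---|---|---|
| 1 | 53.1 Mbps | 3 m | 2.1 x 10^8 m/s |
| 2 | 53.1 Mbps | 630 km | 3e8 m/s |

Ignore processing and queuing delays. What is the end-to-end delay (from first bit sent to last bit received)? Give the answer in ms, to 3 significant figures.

3.31 ms

L = 4000 × 8 = 32000 bits.
Transmission delay per hop = L/R = 32000/53100000 = 0.602637 ms; 2 hops → 1.20527 ms.
Propagation delays (d/s per hop): 1.42857e-05, 2.1 ms; sum = 2.10001 ms.
End-to-end = 3.31 ms.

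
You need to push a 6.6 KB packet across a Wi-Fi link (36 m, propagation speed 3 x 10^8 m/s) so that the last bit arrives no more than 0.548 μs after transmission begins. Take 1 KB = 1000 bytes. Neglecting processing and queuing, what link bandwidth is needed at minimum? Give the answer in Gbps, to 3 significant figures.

123 Gbps

L = 52800 bits.
Propagation delay = 36 / 300000000 = 0.12 μs.
Transmission budget = 0.548 − 0.12 = 0.428 μs.
R ≥ L / t_tx = 52800 bits / 4.28e-07 s = 123 Gbps.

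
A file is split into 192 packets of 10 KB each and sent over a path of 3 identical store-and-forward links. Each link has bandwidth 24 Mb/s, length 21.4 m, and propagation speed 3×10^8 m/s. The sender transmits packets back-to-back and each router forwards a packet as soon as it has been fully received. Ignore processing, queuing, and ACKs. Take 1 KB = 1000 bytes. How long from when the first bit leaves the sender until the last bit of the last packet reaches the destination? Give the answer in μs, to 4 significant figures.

Per-hop transmission t_tx = L/R = 80000/24000000 = 3333.33 μs.
Per-hop propagation t_prop = 21.4/300000000 = 0.0713333 μs.
Pipeline fill: first packet needs 3·t_tx to clear all hops; remaining 191 packets each add one t_tx.
Total = (3+192-1)·t_tx + 3·t_prop = 194·3333.33 + 3·0.0713333 = 646700 μs.

646700 μs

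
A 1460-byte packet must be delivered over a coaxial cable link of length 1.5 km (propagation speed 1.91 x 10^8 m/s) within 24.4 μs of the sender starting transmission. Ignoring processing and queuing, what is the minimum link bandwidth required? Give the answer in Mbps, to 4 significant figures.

705.9 Mbps

L = 11680 bits.
Propagation delay = 1500 / 191000000 = 7.8534 μs.
Transmission budget = 24.4 − 7.8534 = 16.5466 μs.
R ≥ L / t_tx = 11680 bits / 1.65466e-05 s = 705.9 Mbps.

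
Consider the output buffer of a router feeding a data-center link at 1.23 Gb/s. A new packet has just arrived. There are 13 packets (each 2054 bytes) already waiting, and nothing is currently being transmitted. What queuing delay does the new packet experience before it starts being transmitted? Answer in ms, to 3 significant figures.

Each queued packet: L/R = 16432/1230000000 = 0.0133593 ms.
13 queued → 0.173672 ms.
Queuing delay = 0.174 ms.

0.174 ms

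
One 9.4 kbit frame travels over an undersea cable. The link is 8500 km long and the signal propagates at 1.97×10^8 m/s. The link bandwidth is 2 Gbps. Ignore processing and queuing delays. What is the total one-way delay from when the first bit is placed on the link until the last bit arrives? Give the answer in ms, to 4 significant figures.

43.15 ms

L = 9400 bits.
Transmission delay = L/R = 9400 / 2000000000 = 0.0047 ms.
Propagation delay = d/s = 8500000 m / 197000000 m/s = 43.1472 ms.
Total = 43.15 ms.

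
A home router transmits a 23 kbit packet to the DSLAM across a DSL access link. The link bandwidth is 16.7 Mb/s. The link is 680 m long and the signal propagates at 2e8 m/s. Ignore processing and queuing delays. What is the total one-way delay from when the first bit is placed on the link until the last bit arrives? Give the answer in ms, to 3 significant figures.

L = 23000 bits.
Transmission delay = L/R = 23000 / 16700000 = 1.37725 ms.
Propagation delay = d/s = 680 m / 200000000 m/s = 0.0034 ms.
Total = 1.38 ms.

1.38 ms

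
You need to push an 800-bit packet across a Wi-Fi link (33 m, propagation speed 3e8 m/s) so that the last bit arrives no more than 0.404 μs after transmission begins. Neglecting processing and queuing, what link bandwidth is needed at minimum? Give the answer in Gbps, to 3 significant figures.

Propagation delay = 33 / 300000000 = 0.11 μs.
Transmission budget = 0.404 − 0.11 = 0.294 μs.
R ≥ L / t_tx = 800 bits / 2.94e-07 s = 2.72 Gbps.

2.72 Gbps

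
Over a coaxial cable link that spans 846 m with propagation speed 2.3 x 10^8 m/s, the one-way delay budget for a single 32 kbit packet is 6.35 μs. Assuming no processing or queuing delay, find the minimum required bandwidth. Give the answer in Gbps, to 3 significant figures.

12.0 Gbps

Propagation delay = 846 / 2.3e+08 = 3.67826 μs.
Transmission budget = 6.35 − 3.67826 = 2.67174 μs.
R ≥ L / t_tx = 32000 bits / 2.67174e-06 s = 12.0 Gbps.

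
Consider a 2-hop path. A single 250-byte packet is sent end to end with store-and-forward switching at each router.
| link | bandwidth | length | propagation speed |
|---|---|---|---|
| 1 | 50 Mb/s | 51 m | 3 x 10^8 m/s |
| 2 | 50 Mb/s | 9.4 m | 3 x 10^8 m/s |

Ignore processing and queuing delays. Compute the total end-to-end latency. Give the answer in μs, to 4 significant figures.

L = 250 × 8 = 2000 bits.
Transmission delay per hop = L/R = 2000/50000000 = 40 μs; 2 hops → 80 μs.
Propagation delays (d/s per hop): 0.17, 0.0313333 μs; sum = 0.201333 μs.
End-to-end = 80.20 μs.

80.20 μs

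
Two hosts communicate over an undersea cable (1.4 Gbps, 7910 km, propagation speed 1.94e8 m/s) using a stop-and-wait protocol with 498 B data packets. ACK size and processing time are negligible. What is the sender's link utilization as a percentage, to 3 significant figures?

t_tx = L/R = 3984/1400000000 = 2.84571e-06 s.
t_prop = 7910000/194000000 = 0.0407732 s; RTT = 0.0815464 s.
Cycle = t_tx + RTT = 0.0815492 s.
Utilization = t_tx / cycle = 2.84571e-06/0.0815492 = 0.00349 %.

0.00349 %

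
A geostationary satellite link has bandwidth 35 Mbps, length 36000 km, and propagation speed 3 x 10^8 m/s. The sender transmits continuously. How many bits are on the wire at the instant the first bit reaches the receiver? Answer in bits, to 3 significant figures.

Propagation delay = 36000000 / 300000000 = 0.12 s.
BDP = R × t_prop = 35000000 × 0.12 = 4200000 bits.

4200000 bits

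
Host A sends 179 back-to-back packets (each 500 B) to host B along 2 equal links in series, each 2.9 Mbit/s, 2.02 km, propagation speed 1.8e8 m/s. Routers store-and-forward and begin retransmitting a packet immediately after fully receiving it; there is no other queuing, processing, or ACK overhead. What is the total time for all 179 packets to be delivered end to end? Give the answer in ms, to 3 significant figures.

Per-hop transmission t_tx = L/R = 4000/2900000 = 1.37931 ms.
Per-hop propagation t_prop = 2020/180000000 = 0.0112222 ms.
Pipeline fill: first packet needs 2·t_tx to clear all hops; remaining 178 packets each add one t_tx.
Total = (2+179-1)·t_tx + 2·t_prop = 180·1.37931 + 2·0.0112222 = 248 ms.

248 ms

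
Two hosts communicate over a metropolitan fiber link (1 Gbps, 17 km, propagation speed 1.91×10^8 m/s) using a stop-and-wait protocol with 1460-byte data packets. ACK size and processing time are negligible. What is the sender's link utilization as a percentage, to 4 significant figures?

t_tx = L/R = 11680/1000000000 = 1.168e-05 s.
t_prop = 17000/191000000 = 8.90052e-05 s; RTT = 0.00017801 s.
Cycle = t_tx + RTT = 0.00018969 s.
Utilization = t_tx / cycle = 1.168e-05/0.00018969 = 6.157 %.

6.157 %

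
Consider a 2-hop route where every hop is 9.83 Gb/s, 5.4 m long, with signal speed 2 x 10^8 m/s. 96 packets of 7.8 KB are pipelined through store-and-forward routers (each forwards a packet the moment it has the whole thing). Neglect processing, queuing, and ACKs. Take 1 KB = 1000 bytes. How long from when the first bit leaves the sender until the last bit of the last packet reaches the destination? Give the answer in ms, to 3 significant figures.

0.616 ms

Per-hop transmission t_tx = L/R = 62400/9830000000 = 0.00634791 ms.
Per-hop propagation t_prop = 5.4/200000000 = 2.7e-05 ms.
Pipeline fill: first packet needs 2·t_tx to clear all hops; remaining 95 packets each add one t_tx.
Total = (2+96-1)·t_tx + 2·t_prop = 97·0.00634791 + 2·2.7e-05 = 0.616 ms.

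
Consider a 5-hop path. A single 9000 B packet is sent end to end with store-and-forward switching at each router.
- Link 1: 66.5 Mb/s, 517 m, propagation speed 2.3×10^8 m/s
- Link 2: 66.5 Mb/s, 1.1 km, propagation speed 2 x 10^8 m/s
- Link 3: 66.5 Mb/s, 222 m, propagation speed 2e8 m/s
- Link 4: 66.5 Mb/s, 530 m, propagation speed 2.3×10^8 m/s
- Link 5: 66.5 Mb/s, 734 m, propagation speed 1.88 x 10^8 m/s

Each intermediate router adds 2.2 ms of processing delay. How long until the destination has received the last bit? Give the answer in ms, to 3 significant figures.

14.2 ms

L = 9000 × 8 = 72000 bits.
Transmission delay per hop = L/R = 72000/66500000 = 1.08271 ms; 5 hops → 5.41353 ms.
Propagation delays (d/s per hop): 0.00224783, 0.0055, 0.00111, 0.00230435, 0.00390426 ms; sum = 0.0150664 ms.
Processing at 4 router(s): 4 × 2.2 ms = 8.8 ms.
End-to-end = 14.2 ms.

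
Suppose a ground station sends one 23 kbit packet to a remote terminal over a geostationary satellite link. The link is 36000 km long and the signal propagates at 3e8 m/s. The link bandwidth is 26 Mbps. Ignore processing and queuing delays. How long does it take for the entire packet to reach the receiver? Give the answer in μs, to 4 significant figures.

120900 μs

L = 23000 bits.
Transmission delay = L/R = 23000 / 26000000 = 884.615 μs.
Propagation delay = d/s = 36000000 m / 300000000 m/s = 120000 μs.
Total = 120900 μs.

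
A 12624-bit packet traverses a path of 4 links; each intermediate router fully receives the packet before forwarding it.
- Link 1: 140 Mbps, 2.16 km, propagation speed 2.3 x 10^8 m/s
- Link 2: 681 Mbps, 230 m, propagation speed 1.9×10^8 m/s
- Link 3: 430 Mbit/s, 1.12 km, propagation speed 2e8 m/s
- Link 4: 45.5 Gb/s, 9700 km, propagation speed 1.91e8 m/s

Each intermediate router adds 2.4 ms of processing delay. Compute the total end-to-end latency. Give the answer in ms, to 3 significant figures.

58.1 ms

Transmission delays (L/R per hop): 0.0901714, 0.0185374, 0.0293581, 0.000277451 ms; sum = 0.138344 ms.
Propagation delays (d/s per hop): 0.0093913, 0.00121053, 0.0056, 50.7853 ms; sum = 50.8015 ms.
Processing at 3 router(s): 3 × 2.4 ms = 7.2 ms.
End-to-end = 58.1 ms.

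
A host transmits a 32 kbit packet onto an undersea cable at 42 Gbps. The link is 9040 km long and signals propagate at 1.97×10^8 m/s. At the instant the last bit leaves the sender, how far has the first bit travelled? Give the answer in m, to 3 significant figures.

150 m

t_tx = L/R = 32000/42000000000 = 7.61905e-07 s.
Distance = s × t_tx = 197000000 × 7.61905e-07 = 150 m.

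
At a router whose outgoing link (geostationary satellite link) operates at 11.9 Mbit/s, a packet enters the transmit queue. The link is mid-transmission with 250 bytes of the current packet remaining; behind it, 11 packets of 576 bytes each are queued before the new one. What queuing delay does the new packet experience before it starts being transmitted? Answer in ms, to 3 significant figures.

Each queued packet: L/R = 4608/11900000 = 0.387227 ms.
11 queued → 4.2595 ms.
Plus remaining 2000 bits of current packet: 0.168067 ms.
Queuing delay = 4.43 ms.

4.43 ms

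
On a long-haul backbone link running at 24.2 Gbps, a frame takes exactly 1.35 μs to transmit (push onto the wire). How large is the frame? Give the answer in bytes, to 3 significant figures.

4080 bytes

L = R × t_tx = 24200000000 b/s × 1.35e-06 s = 32670 bits.
In bytes: 32670 / 8 = 4080 bytes.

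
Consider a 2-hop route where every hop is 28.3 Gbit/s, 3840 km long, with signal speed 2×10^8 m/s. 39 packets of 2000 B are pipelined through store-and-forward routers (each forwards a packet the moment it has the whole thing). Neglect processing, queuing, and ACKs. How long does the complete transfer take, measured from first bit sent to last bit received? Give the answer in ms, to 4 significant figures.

Per-hop transmission t_tx = L/R = 16000/28300000000 = 0.000565371 ms.
Per-hop propagation t_prop = 3840000/200000000 = 19.2 ms.
Pipeline fill: first packet needs 2·t_tx to clear all hops; remaining 38 packets each add one t_tx.
Total = (2+39-1)·t_tx + 2·t_prop = 40·0.000565371 + 2·19.2 = 38.42 ms.

38.42 ms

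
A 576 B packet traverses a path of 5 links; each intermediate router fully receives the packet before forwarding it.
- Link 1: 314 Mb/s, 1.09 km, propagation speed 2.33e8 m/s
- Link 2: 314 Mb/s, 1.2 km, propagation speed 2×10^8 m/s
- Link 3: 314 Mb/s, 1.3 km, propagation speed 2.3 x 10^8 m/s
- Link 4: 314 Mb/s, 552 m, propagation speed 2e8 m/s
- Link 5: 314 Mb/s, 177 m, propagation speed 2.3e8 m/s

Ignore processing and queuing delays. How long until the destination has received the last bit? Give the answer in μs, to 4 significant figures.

93.24 μs

L = 576 × 8 = 4608 bits.
Transmission delay per hop = L/R = 4608/314000000 = 14.6752 μs; 5 hops → 73.3758 μs.
Propagation delays (d/s per hop): 4.67811, 6, 5.65217, 2.76, 0.769565 μs; sum = 19.8599 μs.
End-to-end = 93.24 μs.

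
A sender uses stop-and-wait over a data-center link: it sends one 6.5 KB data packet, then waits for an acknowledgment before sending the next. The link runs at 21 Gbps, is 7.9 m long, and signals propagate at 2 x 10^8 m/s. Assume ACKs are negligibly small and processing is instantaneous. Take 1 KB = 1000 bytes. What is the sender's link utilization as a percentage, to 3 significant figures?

96.9 %

t_tx = L/R = 52000/21000000000 = 2.47619e-06 s.
t_prop = 7.9/200000000 = 3.95e-08 s; RTT = 7.9e-08 s.
Cycle = t_tx + RTT = 2.55519e-06 s.
Utilization = t_tx / cycle = 2.47619e-06/2.55519e-06 = 96.9 %.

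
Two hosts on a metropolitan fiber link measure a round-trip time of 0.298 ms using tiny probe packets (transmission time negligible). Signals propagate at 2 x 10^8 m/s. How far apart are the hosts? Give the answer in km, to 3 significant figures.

One-way propagation = RTT/2 = 0.149 ms.
d = s × t = 200000000 × 0.000149 = 29.8 km.

29.8 km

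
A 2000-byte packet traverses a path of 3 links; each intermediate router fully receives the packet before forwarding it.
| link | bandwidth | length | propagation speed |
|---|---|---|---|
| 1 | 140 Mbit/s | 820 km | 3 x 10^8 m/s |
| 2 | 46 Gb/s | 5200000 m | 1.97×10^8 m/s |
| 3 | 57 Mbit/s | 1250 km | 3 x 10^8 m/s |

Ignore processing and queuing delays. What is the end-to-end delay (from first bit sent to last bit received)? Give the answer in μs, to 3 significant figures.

L = 2000 × 8 = 16000 bits.
Transmission delays (L/R per hop): 114.286, 0.347826, 280.702 μs; sum = 395.335 μs.
Propagation delays (d/s per hop): 2733.33, 26395.9, 4166.67 μs; sum = 33295.9 μs.
End-to-end = 33700 μs.

33700 μs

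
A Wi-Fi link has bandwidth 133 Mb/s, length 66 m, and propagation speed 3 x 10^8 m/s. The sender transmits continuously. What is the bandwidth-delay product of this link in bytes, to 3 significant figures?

Propagation delay = 66 / 300000000 = 2.2e-07 s.
BDP = R × t_prop = 133000000 × 2.2e-07 = 29.26 bits.
In bytes: 29.26/8 = 3.66 bytes.

3.66 bytes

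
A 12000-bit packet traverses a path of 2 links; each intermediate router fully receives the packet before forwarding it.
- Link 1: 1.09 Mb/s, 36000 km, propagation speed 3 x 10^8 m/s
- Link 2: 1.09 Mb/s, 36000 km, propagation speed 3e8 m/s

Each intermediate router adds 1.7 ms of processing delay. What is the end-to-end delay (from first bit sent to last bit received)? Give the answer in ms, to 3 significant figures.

Transmission delay per hop = L/R = 12000/1090000 = 11.0092 ms; 2 hops → 22.0183 ms.
Propagation delays (d/s per hop): 120, 120 ms; sum = 240 ms.
Processing at 1 router(s): 1 × 1.7 ms = 1.7 ms.
End-to-end = 264 ms.

264 ms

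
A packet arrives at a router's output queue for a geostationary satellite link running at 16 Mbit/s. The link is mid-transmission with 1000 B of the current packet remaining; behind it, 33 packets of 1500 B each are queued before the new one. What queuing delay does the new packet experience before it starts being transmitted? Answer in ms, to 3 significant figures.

Each queued packet: L/R = 12000/16000000 = 0.75 ms.
33 queued → 24.75 ms.
Plus remaining 8000 bits of current packet: 0.5 ms.
Queuing delay = 25.3 ms.

25.3 ms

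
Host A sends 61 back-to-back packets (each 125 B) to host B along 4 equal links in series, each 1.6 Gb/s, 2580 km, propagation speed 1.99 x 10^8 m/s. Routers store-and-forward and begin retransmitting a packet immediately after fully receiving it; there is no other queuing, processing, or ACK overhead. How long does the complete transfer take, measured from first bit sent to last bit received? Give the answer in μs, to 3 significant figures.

Per-hop transmission t_tx = L/R = 1000/1600000000 = 0.625 μs.
Per-hop propagation t_prop = 2580000/199000000 = 12964.8 μs.
Pipeline fill: first packet needs 4·t_tx to clear all hops; remaining 60 packets each add one t_tx.
Total = (4+61-1)·t_tx + 4·t_prop = 64·0.625 + 4·12964.8 = 51900 μs.

51900 μs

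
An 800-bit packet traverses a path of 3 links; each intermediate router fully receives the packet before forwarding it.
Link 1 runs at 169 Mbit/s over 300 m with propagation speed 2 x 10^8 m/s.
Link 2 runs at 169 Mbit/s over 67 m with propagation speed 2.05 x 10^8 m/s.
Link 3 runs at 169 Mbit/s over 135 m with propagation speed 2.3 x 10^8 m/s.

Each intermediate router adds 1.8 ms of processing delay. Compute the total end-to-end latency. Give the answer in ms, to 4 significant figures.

Transmission delay per hop = L/R = 800/169000000 = 0.00473373 ms; 3 hops → 0.0142012 ms.
Propagation delays (d/s per hop): 0.0015, 0.000326829, 0.000586957 ms; sum = 0.00241379 ms.
Processing at 2 router(s): 2 × 1.8 ms = 3.6 ms.
End-to-end = 3.617 ms.

3.617 ms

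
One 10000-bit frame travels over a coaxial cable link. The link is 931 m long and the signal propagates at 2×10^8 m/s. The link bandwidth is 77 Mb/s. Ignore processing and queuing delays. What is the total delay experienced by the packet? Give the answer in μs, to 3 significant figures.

Transmission delay = L/R = 10000 / 77000000 = 129.87 μs.
Propagation delay = d/s = 931 m / 200000000 m/s = 4.655 μs.
Total = 135 μs.

135 μs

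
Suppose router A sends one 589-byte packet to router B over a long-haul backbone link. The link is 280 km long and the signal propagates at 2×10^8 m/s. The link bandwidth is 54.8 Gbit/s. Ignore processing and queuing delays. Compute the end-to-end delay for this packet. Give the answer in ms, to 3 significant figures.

L = 589 × 8 = 4712 bits.
Transmission delay = L/R = 4712 / 54800000000 = 8.59854e-05 ms.
Propagation delay = d/s = 280000 m / 200000000 m/s = 1.4 ms.
Total = 1.40 ms.

1.40 ms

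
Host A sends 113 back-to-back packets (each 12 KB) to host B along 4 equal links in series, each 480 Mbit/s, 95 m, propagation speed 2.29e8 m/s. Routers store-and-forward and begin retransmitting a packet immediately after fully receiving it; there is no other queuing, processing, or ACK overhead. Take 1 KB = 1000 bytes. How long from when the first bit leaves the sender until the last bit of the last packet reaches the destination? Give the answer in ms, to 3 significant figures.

23.2 ms

Per-hop transmission t_tx = L/R = 96000/480000000 = 0.2 ms.
Per-hop propagation t_prop = 95/229000000 = 0.000414847 ms.
Pipeline fill: first packet needs 4·t_tx to clear all hops; remaining 112 packets each add one t_tx.
Total = (4+113-1)·t_tx + 4·t_prop = 116·0.2 + 4·0.000414847 = 23.2 ms.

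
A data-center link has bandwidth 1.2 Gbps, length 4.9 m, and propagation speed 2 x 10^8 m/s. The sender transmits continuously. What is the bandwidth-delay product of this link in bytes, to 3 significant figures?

Propagation delay = 4.9 / 200000000 = 2.45e-08 s.
BDP = R × t_prop = 1200000000 × 2.45e-08 = 29.4 bits.
In bytes: 29.4/8 = 3.68 bytes.

3.68 bytes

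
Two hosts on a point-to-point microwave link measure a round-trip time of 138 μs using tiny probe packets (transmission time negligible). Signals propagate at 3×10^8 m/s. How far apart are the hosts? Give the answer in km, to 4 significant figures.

One-way propagation = RTT/2 = 69 μs.
d = s × t = 300000000 × 6.9e-05 = 20.70 km.

20.70 km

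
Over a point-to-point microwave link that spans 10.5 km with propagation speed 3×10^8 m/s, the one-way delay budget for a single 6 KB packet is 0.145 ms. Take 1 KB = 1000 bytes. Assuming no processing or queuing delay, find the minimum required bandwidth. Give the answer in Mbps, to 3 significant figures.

436 Mbps

L = 48000 bits.
Propagation delay = 10500 / 300000000 = 0.035 ms.
Transmission budget = 0.145 − 0.035 = 0.11 ms.
R ≥ L / t_tx = 48000 bits / 0.00011 s = 436 Mbps.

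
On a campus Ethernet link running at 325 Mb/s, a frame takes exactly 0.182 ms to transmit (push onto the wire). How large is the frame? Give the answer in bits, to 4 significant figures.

L = R × t_tx = 325000000 b/s × 0.000182 s = 59150 bits.

59150 bits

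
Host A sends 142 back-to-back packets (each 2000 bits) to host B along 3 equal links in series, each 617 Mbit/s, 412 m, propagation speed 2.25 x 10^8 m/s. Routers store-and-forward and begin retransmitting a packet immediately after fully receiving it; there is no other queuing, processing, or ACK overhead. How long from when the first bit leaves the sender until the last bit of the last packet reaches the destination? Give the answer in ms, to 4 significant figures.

Per-hop transmission t_tx = L/R = 2000/617000000 = 0.00324149 ms.
Per-hop propagation t_prop = 412/225000000 = 0.00183111 ms.
Pipeline fill: first packet needs 3·t_tx to clear all hops; remaining 141 packets each add one t_tx.
Total = (3+142-1)·t_tx + 3·t_prop = 144·0.00324149 + 3·0.00183111 = 0.4723 ms.

0.4723 ms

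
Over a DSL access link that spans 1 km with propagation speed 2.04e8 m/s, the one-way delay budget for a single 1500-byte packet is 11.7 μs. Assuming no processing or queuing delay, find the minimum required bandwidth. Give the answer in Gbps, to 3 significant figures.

L = 12000 bits.
Propagation delay = 1000 / 204000000 = 4.90196 μs.
Transmission budget = 11.7 − 4.90196 = 6.79804 μs.
R ≥ L / t_tx = 12000 bits / 6.79804e-06 s = 1.77 Gbps.

1.77 Gbps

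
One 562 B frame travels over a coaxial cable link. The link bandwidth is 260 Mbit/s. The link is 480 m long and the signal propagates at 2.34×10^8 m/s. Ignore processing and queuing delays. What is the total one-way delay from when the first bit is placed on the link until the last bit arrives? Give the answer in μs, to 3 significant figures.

19.3 μs

L = 562 × 8 = 4496 bits.
Transmission delay = L/R = 4496 / 260000000 = 17.2923 μs.
Propagation delay = d/s = 480 m / 234000000 m/s = 2.05128 μs.
Total = 19.3 μs.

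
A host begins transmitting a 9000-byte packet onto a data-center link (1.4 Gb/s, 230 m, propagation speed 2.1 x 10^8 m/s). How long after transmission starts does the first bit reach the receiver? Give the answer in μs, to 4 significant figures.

1.095 μs

First bit experiences only propagation delay: d/s = 230/210000000 = 1.095 μs.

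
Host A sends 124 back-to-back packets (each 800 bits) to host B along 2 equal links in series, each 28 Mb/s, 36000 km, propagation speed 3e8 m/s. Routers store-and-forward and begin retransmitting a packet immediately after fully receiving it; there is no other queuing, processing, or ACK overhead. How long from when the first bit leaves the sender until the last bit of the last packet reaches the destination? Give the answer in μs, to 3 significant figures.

244000 μs

Per-hop transmission t_tx = L/R = 800/28000000 = 28.5714 μs.
Per-hop propagation t_prop = 36000000/300000000 = 120000 μs.
Pipeline fill: first packet needs 2·t_tx to clear all hops; remaining 123 packets each add one t_tx.
Total = (2+124-1)·t_tx + 2·t_prop = 125·28.5714 + 2·120000 = 244000 μs.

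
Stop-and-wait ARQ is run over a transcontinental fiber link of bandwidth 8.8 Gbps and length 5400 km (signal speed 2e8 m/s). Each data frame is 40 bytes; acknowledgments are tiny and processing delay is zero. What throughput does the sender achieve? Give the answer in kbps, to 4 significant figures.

t_tx = L/R = 320/8800000000 = 3.63636e-08 s.
t_prop = 5400000/200000000 = 0.027 s; RTT = 0.054 s.
Cycle = t_tx + RTT = 0.054 s.
Throughput = L / cycle = 320 / 0.054 = 5.926 kbps.

5.926 kbps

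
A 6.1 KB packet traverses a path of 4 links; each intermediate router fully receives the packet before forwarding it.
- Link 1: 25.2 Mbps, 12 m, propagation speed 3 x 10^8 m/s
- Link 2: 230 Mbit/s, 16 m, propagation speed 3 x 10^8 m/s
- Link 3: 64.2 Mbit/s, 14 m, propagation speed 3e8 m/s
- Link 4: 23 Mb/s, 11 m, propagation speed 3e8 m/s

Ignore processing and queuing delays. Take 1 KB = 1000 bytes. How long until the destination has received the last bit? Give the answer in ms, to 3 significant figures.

L = 48800 bits.
Transmission delays (L/R per hop): 1.93651, 0.212174, 0.760125, 2.12174 ms; sum = 5.03055 ms.
Propagation delays (d/s per hop): 4e-05, 5.33333e-05, 4.66667e-05, 3.66667e-05 ms; sum = 0.000176667 ms.
End-to-end = 5.03 ms.

5.03 ms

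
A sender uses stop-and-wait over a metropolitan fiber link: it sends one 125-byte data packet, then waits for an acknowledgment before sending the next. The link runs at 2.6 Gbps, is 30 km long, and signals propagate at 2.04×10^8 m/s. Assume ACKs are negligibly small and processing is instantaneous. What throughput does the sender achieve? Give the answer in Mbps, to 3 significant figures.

3.40 Mbps

t_tx = L/R = 1000/2600000000 = 3.84615e-07 s.
t_prop = 30000/204000000 = 0.000147059 s; RTT = 0.000294118 s.
Cycle = t_tx + RTT = 0.000294502 s.
Throughput = L / cycle = 1000 / 0.000294502 = 3.40 Mbps.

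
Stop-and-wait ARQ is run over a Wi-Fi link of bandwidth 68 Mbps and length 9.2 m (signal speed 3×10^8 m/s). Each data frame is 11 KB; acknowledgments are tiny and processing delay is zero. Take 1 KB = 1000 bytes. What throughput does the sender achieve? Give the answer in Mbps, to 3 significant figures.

t_tx = L/R = 88000/68000000 = 0.00129412 s.
t_prop = 9.2/300000000 = 3.06667e-08 s; RTT = 6.13333e-08 s.
Cycle = t_tx + RTT = 0.00129418 s.
Throughput = L / cycle = 88000 / 0.00129418 = 68.0 Mbps.

68.0 Mbps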